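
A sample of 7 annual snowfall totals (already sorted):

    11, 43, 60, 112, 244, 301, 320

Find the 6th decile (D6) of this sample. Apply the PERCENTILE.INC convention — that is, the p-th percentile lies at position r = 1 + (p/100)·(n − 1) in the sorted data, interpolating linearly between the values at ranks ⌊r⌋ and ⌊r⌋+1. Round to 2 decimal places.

n = 7.
r = 1 + (60/100)·(7 − 1) = 1 + 3.6 = 4.6.
Rank 4 is 112 and rank 5 is 244.
Interpolate: 112 + 0.6·(244 − 112) = 112 + 0.6·132 = 191.2.

191.20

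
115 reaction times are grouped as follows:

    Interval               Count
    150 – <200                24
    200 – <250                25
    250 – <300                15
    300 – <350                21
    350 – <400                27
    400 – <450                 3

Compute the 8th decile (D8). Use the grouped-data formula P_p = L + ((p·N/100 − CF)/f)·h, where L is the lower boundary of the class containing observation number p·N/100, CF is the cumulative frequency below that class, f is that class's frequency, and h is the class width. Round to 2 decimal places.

362.96

N = 115; target position k = 80/100 · 115 = 92.
Cumulative frequencies: 24, 49, 64, 85, 112, 115.
Observation 92 falls in the class 350 – <400.
L = 350, CF = 85, f = 27, h = 50.
P80 = 350 + ((92 − 85)/27)·50 = 350 + 12.963 = 362.963.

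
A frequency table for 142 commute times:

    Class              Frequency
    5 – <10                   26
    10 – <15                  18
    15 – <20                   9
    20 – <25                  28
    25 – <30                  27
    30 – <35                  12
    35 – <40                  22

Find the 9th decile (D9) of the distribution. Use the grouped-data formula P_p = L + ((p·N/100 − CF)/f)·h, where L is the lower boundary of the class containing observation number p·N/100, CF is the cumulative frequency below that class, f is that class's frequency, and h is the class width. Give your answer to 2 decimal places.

36.77

N = 142; target position k = 90/100 · 142 = 127.8.
Cumulative frequencies: 26, 44, 53, 81, 108, 120, 142.
Observation 127.8 falls in the class 35 – <40.
L = 35, CF = 120, f = 22, h = 5.
P90 = 35 + ((127.8 − 120)/22)·5 = 35 + 1.77273 = 36.7727.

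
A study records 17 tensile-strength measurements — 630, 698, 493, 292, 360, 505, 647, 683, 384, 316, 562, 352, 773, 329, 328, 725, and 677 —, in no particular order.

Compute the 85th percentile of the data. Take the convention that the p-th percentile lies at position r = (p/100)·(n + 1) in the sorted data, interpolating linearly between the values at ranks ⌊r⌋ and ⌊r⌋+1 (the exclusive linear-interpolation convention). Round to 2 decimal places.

706.10

Sorted: 292, 316, 328, 329, 352, 360, 384, 493, 505, 562, 630, 647, 677, 683, 698, 725, 773.
n = 17.
r = (85/100)·(17 + 1) = 15.3.
Rank 15 is 698 and rank 16 is 725.
Interpolate: 698 + 0.3·(725 − 698) = 698 + 0.3·27 = 706.1.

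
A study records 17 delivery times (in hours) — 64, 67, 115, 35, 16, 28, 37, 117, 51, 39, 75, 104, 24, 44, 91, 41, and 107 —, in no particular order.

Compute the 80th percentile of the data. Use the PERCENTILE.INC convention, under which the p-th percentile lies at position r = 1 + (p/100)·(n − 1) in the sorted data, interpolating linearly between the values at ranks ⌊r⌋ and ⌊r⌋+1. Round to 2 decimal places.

Sorted: 16, 24, 28, 35, 37, 39, 41, 44, 51, 64, 67, 75, 91, 104, 107, 115, 117.
n = 17.
r = 1 + (80/100)·(17 − 1) = 1 + 12.8 = 13.8.
Rank 13 is 91 and rank 14 is 104.
Interpolate: 91 + 0.8·(104 − 91) = 91 + 0.8·13 = 101.4.

101.40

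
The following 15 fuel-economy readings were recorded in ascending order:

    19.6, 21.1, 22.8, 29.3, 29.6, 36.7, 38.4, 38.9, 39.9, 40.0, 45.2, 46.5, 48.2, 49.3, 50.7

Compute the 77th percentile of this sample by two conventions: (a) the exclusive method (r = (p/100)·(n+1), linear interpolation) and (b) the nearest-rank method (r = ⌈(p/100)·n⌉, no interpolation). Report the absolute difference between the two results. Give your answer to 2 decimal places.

n = 15.
(a) r = 12.32; between ranks 12 (46.5) and 13 (48.2): 47.044.
(b) the nearest-rank method: rank 12 → 46.5.
|47.044 − 46.5| = 0.544.

0.54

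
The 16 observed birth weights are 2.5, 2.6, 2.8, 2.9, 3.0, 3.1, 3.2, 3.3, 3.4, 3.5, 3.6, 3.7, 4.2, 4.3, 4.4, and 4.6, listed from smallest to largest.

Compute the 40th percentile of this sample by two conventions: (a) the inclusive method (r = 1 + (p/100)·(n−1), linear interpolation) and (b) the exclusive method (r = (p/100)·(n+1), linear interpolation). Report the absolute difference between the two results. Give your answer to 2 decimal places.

0.02

n = 16.
(a) r = 7 → value at rank 7 = 3.2.
(b) r = 6.8; between ranks 6 (3.1) and 7 (3.2): 3.18.
|3.2 − 3.18| = 0.02.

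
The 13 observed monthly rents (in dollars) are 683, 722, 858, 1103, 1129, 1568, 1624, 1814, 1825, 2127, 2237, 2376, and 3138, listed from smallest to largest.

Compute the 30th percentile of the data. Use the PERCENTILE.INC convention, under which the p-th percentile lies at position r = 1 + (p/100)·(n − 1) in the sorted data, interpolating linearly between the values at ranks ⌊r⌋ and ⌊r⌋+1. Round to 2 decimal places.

1118.60

n = 13.
r = 1 + (30/100)·(13 − 1) = 1 + 3.6 = 4.6.
Rank 4 is 1103 and rank 5 is 1129.
Interpolate: 1103 + 0.6·(1129 − 1103) = 1103 + 0.6·26 = 1118.6.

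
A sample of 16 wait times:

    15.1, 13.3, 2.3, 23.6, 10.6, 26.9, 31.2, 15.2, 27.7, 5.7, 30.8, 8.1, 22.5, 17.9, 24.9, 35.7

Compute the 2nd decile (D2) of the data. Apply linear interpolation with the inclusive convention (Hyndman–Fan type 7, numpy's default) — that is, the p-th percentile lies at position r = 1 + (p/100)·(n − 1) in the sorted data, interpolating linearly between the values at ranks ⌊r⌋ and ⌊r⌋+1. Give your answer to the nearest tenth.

Sorted: 2.3, 5.7, 8.1, 10.6, 13.3, 15.1, 15.2, 17.9, 22.5, 23.6, 24.9, 26.9, 27.7, 30.8, 31.2, 35.7.
n = 16.
r = 1 + (20/100)·(16 − 1) = 1 + 3 = 4.
r is an integer, so P20 is the value at rank 4: 10.6.

10.6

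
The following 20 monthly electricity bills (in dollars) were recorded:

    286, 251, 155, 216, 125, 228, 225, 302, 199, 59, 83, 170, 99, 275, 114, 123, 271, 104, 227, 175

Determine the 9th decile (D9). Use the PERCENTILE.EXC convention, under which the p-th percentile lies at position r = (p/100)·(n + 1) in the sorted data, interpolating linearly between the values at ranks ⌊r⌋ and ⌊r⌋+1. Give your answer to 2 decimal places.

284.90

Sorted: 59, 83, 99, 104, 114, 123, 125, 155, 170, 175, 199, 216, 225, 227, 228, 251, 271, 275, 286, 302.
n = 20.
r = (90/100)·(20 + 1) = 18.9.
Rank 18 is 275 and rank 19 is 286.
Interpolate: 275 + 0.9·(286 − 275) = 275 + 0.9·11 = 284.9.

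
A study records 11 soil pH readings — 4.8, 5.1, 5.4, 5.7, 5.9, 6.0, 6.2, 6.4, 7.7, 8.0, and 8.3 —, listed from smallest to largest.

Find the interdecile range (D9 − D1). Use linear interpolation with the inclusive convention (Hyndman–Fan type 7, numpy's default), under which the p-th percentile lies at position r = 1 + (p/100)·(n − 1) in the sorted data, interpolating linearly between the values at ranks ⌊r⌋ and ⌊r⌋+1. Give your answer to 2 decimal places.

2.90

n = 11.
P10: r = 2 (integer) → 5.1.
P90: r = 10 (integer) → 8.
Difference: 8 − 5.1 = 2.9.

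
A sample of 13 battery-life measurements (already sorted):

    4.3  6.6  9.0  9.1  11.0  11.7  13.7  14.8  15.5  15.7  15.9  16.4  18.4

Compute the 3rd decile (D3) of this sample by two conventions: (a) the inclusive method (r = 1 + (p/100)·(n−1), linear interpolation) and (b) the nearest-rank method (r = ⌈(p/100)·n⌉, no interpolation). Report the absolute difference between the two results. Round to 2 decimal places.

n = 13.
(a) r = 4.6; between ranks 4 (9.1) and 5 (11.0): 10.24.
(b) the nearest-rank method: rank 4 → 9.1.
|10.24 − 9.1| = 1.14.

1.14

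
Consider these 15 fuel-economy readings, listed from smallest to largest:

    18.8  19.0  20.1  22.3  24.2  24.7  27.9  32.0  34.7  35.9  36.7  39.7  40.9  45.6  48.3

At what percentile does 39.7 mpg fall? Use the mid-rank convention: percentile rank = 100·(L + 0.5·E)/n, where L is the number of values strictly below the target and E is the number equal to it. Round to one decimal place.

Count below 39.7: L = 11; count equal: E = 1; n = 15.
Percentile rank = 100·(11 + 0.5·1)/15 = 100·11.5/15 = 76.67.

76.7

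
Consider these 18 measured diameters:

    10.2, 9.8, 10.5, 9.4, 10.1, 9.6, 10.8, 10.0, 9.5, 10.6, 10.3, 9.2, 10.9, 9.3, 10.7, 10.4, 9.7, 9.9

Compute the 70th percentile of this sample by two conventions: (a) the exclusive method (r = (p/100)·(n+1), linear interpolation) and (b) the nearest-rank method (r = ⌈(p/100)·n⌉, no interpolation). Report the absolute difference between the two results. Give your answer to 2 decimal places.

0.03

Sorted: 9.2, 9.3, 9.4, 9.5, 9.6, 9.7, 9.8, 9.9, 10.0, 10.1, 10.2, 10.3, 10.4, 10.5, 10.6, 10.7, 10.8, 10.9.
n = 18.
(a) r = 13.3; between ranks 13 (10.4) and 14 (10.5): 10.43.
(b) the nearest-rank method: rank 13 → 10.4.
|10.43 − 10.4| = 0.03.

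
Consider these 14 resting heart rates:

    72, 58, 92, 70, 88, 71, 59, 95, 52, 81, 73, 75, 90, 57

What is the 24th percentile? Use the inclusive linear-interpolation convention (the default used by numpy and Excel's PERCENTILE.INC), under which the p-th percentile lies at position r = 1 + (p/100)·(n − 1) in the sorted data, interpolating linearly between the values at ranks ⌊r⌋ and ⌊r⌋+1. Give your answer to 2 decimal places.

Sorted: 52, 57, 58, 59, 70, 71, 72, 73, 75, 81, 88, 90, 92, 95.
n = 14.
r = 1 + (24/100)·(14 − 1) = 1 + 3.12 = 4.12.
Rank 4 is 59 and rank 5 is 70.
Interpolate: 59 + 0.12·(70 − 59) = 59 + 0.12·11 = 60.32.

60.32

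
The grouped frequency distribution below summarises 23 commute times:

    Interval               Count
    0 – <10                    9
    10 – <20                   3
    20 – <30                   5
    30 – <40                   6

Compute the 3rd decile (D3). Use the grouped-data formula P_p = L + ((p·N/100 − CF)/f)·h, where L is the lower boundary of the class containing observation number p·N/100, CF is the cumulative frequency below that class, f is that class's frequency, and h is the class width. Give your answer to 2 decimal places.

7.67

N = 23; target position k = 30/100 · 23 = 6.9.
Cumulative frequencies: 9, 12, 17, 23.
Observation 6.9 falls in the class 0 – <10.
L = 0, CF = 0, f = 9, h = 10.
P30 = 0 + ((6.9 − 0)/9)·10 = 0 + 7.66667 = 7.66667.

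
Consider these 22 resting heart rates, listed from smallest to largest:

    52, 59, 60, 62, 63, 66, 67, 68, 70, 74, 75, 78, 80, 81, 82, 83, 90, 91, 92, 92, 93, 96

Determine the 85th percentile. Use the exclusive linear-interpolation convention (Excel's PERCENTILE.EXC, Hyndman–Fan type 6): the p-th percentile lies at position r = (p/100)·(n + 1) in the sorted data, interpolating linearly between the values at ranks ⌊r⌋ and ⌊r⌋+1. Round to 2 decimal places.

n = 22.
r = (85/100)·(22 + 1) = 19.55.
Rank 19 is 92 and rank 20 is 92.
Interpolate: 92 + 0.55·(92 − 92) = 92 + 0.55·0 = 92.

92.00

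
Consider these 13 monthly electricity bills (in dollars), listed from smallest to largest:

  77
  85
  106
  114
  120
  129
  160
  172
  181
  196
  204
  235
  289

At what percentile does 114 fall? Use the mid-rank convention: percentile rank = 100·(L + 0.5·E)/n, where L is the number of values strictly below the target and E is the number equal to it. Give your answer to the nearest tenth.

Count below 114: L = 3; count equal: E = 1; n = 13.
Percentile rank = 100·(3 + 0.5·1)/13 = 100·3.5/13 = 26.92.

26.9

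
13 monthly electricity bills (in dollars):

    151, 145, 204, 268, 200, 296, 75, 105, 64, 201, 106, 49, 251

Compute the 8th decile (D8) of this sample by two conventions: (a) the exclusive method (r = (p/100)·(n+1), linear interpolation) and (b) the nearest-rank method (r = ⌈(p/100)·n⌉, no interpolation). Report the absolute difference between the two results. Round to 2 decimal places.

Sorted: 49, 64, 75, 105, 106, 145, 151, 200, 201, 204, 251, 268, 296.
n = 13.
(a) r = 11.2; between ranks 11 (251) and 12 (268): 254.4.
(b) the nearest-rank method: rank 11 → 251.
|254.4 − 251| = 3.4.

3.40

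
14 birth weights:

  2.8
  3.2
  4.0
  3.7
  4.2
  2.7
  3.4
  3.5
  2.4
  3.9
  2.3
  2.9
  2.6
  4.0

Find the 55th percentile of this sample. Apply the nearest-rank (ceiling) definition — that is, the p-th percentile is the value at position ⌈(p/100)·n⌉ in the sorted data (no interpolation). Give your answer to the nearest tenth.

3.4

Sorted: 2.3, 2.4, 2.6, 2.7, 2.8, 2.9, 3.2, 3.4, 3.5, 3.7, 3.9, 4.0, 4.0, 4.2.
n = 14.
Position = ⌈55/100 · 14⌉ = ⌈7.7⌉ = 8.
The value at rank 8 is 3.4.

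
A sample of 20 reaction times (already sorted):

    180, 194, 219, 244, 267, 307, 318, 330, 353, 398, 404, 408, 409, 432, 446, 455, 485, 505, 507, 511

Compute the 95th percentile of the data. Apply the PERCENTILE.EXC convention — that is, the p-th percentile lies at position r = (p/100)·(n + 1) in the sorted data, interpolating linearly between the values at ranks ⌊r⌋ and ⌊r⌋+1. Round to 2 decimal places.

510.80

n = 20.
r = (95/100)·(20 + 1) = 19.95.
Rank 19 is 507 and rank 20 is 511.
Interpolate: 507 + 0.95·(511 − 507) = 507 + 0.95·4 = 510.8.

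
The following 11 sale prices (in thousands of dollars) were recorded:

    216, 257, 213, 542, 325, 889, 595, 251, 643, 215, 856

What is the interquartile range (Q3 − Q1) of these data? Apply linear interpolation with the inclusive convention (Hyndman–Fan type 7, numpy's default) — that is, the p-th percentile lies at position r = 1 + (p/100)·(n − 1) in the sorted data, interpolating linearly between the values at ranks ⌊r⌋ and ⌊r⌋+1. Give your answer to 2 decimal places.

Sorted: 213, 215, 216, 251, 257, 325, 542, 595, 643, 856, 889.
n = 11.
P25: r = 3.5; ranks 3–4 are 216, 251; interpolating gives 233.5.
P75: r = 8.5; ranks 8–9 are 595, 643; interpolating gives 619.
Difference: 619 − 233.5 = 385.5.

385.50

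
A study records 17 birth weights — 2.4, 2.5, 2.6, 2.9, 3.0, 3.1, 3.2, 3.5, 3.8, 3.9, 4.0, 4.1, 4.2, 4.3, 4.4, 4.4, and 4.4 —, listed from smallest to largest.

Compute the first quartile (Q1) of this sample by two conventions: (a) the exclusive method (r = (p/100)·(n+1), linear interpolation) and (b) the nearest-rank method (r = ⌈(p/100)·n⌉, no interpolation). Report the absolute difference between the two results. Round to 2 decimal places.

n = 17.
(a) r = 4.5; between ranks 4 (2.9) and 5 (3.0): 2.95.
(b) the nearest-rank method: rank 5 → 3.
|2.95 − 3| = 0.05.

0.05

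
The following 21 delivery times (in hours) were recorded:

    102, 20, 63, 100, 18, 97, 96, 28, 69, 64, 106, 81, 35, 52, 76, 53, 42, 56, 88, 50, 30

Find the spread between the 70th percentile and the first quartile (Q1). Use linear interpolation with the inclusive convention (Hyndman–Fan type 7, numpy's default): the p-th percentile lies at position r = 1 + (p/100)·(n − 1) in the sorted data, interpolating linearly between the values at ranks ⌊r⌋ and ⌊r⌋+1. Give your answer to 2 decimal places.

Sorted: 18, 20, 28, 30, 35, 42, 50, 52, 53, 56, 63, 64, 69, 76, 81, 88, 96, 97, 100, 102, 106.
n = 21.
P25: r = 6 (integer) → 42.
P70: r = 15 (integer) → 81.
Difference: 81 − 42 = 39.

39.00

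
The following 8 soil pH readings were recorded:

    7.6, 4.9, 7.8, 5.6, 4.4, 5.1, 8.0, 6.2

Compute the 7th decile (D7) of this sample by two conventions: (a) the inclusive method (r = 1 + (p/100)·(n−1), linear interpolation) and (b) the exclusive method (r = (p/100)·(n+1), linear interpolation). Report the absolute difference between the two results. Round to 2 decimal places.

0.20

Sorted: 4.4, 4.9, 5.1, 5.6, 6.2, 7.6, 7.8, 8.0.
n = 8.
(a) r = 5.9; between ranks 5 (6.2) and 6 (7.6): 7.46.
(b) r = 6.3; between ranks 6 (7.6) and 7 (7.8): 7.66.
|7.46 − 7.66| = 0.2.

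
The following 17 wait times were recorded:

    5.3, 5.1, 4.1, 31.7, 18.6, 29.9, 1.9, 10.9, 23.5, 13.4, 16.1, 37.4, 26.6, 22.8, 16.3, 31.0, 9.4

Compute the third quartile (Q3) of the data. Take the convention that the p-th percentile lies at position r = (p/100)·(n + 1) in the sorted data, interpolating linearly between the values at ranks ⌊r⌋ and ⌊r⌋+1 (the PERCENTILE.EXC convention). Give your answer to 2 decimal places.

Sorted: 1.9, 4.1, 5.1, 5.3, 9.4, 10.9, 13.4, 16.1, 16.3, 18.6, 22.8, 23.5, 26.6, 29.9, 31.0, 31.7, 37.4.
n = 17.
r = (75/100)·(17 + 1) = 13.5.
Rank 13 is 26.6 and rank 14 is 29.9.
Interpolate: 26.6 + 0.5·(29.9 − 26.6) = 26.6 + 0.5·3.3 = 28.25.

28.25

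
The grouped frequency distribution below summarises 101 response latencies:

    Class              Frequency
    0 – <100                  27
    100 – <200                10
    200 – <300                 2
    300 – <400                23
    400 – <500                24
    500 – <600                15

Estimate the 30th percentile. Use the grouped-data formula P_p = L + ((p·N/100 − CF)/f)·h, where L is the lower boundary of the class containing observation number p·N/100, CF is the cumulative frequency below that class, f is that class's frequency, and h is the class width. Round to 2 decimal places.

133.00

N = 101; target position k = 30/100 · 101 = 30.3.
Cumulative frequencies: 27, 37, 39, 62, 86, 101.
Observation 30.3 falls in the class 100 – <200.
L = 100, CF = 27, f = 10, h = 100.
P30 = 100 + ((30.3 − 27)/10)·100 = 100 + 33 = 133.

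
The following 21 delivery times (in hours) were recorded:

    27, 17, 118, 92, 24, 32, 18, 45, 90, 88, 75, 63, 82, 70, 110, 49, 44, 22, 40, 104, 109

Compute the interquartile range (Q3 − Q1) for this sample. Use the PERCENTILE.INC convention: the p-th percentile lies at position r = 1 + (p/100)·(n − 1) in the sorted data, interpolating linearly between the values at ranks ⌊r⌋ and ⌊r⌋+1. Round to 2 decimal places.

58.00

Sorted: 17, 18, 22, 24, 27, 32, 40, 44, 45, 49, 63, 70, 75, 82, 88, 90, 92, 104, 109, 110, 118.
n = 21.
P25: r = 6 (integer) → 32.
P75: r = 16 (integer) → 90.
Difference: 90 − 32 = 58.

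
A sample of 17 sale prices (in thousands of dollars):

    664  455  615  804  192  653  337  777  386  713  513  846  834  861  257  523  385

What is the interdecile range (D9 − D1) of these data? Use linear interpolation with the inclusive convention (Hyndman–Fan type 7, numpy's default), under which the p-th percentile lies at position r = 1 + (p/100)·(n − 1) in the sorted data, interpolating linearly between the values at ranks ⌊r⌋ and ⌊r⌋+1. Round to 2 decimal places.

533.80

Sorted: 192, 257, 337, 385, 386, 455, 513, 523, 615, 653, 664, 713, 777, 804, 834, 846, 861.
n = 17.
P10: r = 2.6; ranks 2–3 are 257, 337; interpolating gives 305.
P90: r = 15.4; ranks 15–16 are 834, 846; interpolating gives 838.8.
Difference: 838.8 − 305 = 533.8.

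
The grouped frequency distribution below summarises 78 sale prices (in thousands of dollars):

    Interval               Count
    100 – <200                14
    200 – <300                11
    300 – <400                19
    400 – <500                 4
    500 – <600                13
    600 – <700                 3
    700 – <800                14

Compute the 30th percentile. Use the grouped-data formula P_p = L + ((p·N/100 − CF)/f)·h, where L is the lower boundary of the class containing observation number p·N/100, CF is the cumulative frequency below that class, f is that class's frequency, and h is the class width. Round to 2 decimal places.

285.45

N = 78; target position k = 30/100 · 78 = 23.4.
Cumulative frequencies: 14, 25, 44, 48, 61, 64, 78.
Observation 23.4 falls in the class 200 – <300.
L = 200, CF = 14, f = 11, h = 100.
P30 = 200 + ((23.4 − 14)/11)·100 = 200 + 85.4545 = 285.455.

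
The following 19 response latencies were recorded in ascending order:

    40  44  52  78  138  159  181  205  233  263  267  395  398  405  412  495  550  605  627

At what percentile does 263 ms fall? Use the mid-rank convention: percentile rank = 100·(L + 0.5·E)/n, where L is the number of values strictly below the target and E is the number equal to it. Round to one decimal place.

Count below 263: L = 9; count equal: E = 1; n = 19.
Percentile rank = 100·(9 + 0.5·1)/19 = 100·9.5/19 = 50.

50.0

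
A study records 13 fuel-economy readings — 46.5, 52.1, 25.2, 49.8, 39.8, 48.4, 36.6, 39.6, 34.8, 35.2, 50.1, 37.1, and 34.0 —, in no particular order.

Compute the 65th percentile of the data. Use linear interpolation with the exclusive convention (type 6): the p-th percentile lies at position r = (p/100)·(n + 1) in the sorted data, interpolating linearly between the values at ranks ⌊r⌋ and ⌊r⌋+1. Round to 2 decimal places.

Sorted: 25.2, 34.0, 34.8, 35.2, 36.6, 37.1, 39.6, 39.8, 46.5, 48.4, 49.8, 50.1, 52.1.
n = 13.
r = (65/100)·(13 + 1) = 9.1.
Rank 9 is 46.5 and rank 10 is 48.4.
Interpolate: 46.5 + 0.1·(48.4 − 46.5) = 46.5 + 0.1·1.9 = 46.69.

46.69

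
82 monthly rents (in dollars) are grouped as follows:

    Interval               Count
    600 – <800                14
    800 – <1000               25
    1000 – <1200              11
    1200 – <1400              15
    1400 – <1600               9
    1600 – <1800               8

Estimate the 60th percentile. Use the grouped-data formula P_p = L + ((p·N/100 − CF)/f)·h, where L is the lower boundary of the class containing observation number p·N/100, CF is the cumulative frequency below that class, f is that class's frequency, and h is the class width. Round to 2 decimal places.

1185.45

N = 82; target position k = 60/100 · 82 = 49.2.
Cumulative frequencies: 14, 39, 50, 65, 74, 82.
Observation 49.2 falls in the class 1000 – <1200.
L = 1000, CF = 39, f = 11, h = 200.
P60 = 1000 + ((49.2 − 39)/11)·200 = 1000 + 185.455 = 1185.45.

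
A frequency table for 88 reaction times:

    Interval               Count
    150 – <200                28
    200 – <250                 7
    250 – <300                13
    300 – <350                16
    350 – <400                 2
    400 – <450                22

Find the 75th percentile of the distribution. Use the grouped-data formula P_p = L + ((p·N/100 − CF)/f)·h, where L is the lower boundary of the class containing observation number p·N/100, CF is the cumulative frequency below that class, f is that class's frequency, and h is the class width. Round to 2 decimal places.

400.00

N = 88; target position k = 75/100 · 88 = 66.
Cumulative frequencies: 28, 35, 48, 64, 66, 88.
Observation 66 falls in the class 350 – <400.
L = 350, CF = 64, f = 2, h = 50.
P75 = 350 + ((66 − 64)/2)·50 = 350 + 50 = 400.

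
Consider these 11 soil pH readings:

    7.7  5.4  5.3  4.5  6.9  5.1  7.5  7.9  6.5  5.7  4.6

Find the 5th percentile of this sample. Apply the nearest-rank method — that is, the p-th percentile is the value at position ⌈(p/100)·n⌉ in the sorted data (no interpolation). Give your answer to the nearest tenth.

Sorted: 4.5, 4.6, 5.1, 5.3, 5.4, 5.7, 6.5, 6.9, 7.5, 7.7, 7.9.
n = 11.
Position = ⌈5/100 · 11⌉ = ⌈0.55⌉ = 1.
The value at rank 1 is 4.5.

4.5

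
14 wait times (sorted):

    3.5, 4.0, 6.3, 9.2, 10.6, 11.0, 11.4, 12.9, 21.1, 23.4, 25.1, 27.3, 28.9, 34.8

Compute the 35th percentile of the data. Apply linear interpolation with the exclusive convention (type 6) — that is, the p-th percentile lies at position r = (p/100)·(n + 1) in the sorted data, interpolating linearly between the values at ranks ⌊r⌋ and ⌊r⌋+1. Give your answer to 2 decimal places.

10.70

n = 14.
r = (35/100)·(14 + 1) = 5.25.
Rank 5 is 10.6 and rank 6 is 11.0.
Interpolate: 10.6 + 0.25·(11.0 − 10.6) = 10.6 + 0.25·0.4 = 10.7.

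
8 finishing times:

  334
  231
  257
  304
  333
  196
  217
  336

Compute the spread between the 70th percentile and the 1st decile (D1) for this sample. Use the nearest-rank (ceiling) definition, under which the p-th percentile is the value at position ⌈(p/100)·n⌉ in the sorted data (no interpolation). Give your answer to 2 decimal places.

137.00

Sorted: 196, 217, 231, 257, 304, 333, 334, 336.
n = 8.
P10: rank ⌈10/100·8⌉ = 1 → 196.
P70: rank ⌈70/100·8⌉ = 6 → 333.
Difference: 333 − 196 = 137.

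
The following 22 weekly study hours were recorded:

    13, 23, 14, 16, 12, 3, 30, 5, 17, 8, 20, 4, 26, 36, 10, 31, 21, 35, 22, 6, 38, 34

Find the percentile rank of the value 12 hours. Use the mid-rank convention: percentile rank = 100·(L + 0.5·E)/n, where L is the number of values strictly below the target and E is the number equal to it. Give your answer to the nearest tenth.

29.5

Sorted: 3, 4, 5, 6, 8, 10, 12, 13, 14, 16, 17, 20, 21, 22, 23, 26, 30, 31, 34, 35, 36, 38.
Count below 12: L = 6; count equal: E = 1; n = 22.
Percentile rank = 100·(6 + 0.5·1)/22 = 100·6.5/22 = 29.55.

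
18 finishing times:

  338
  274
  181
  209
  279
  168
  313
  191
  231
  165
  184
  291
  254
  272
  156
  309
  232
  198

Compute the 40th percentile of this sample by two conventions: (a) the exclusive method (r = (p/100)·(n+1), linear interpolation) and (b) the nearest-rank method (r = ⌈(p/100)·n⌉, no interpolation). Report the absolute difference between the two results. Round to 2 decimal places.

Sorted: 156, 165, 168, 181, 184, 191, 198, 209, 231, 232, 254, 272, 274, 279, 291, 309, 313, 338.
n = 18.
(a) r = 7.6; between ranks 7 (198) and 8 (209): 204.6.
(b) the nearest-rank method: rank 8 → 209.
|204.6 − 209| = 4.4.

4.40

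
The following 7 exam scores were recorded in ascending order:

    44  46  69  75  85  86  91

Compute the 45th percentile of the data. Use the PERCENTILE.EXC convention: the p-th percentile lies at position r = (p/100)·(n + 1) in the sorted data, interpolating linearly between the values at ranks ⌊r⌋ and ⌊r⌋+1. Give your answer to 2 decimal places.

n = 7.
r = (45/100)·(7 + 1) = 3.6.
Rank 3 is 69 and rank 4 is 75.
Interpolate: 69 + 0.6·(75 − 69) = 69 + 0.6·6 = 72.6.

72.60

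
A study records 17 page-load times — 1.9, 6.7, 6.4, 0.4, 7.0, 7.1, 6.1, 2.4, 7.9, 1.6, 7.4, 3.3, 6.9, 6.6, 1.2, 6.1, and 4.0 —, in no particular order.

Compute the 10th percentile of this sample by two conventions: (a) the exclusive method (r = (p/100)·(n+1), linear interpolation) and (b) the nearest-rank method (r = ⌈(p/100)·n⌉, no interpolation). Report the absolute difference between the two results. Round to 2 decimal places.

0.16

Sorted: 0.4, 1.2, 1.6, 1.9, 2.4, 3.3, 4.0, 6.1, 6.1, 6.4, 6.6, 6.7, 6.9, 7.0, 7.1, 7.4, 7.9.
n = 17.
(a) r = 1.8; between ranks 1 (0.4) and 2 (1.2): 1.04.
(b) the nearest-rank method: rank 2 → 1.2.
|1.04 − 1.2| = 0.16.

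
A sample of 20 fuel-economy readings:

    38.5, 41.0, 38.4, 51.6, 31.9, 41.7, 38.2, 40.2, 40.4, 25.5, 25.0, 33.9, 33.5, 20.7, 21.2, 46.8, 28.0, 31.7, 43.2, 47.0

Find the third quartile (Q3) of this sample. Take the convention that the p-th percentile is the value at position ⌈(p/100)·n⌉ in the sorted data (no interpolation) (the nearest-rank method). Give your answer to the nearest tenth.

41.0

Sorted: 20.7, 21.2, 25.0, 25.5, 28.0, 31.7, 31.9, 33.5, 33.9, 38.2, 38.4, 38.5, 40.2, 40.4, 41.0, 41.7, 43.2, 46.8, 47.0, 51.6.
n = 20.
Position = ⌈75/100 · 20⌉ = ⌈15⌉ = 15.
The value at rank 15 is 41.0.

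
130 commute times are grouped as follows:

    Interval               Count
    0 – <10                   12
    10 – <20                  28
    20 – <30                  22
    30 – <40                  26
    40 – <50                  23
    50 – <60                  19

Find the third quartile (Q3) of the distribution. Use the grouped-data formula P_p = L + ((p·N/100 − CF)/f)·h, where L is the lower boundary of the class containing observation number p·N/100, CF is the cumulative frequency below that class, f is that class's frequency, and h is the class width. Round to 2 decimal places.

44.13

N = 130; target position k = 75/100 · 130 = 97.5.
Cumulative frequencies: 12, 40, 62, 88, 111, 130.
Observation 97.5 falls in the class 40 – <50.
L = 40, CF = 88, f = 23, h = 10.
P75 = 40 + ((97.5 − 88)/23)·10 = 40 + 4.13043 = 44.1304.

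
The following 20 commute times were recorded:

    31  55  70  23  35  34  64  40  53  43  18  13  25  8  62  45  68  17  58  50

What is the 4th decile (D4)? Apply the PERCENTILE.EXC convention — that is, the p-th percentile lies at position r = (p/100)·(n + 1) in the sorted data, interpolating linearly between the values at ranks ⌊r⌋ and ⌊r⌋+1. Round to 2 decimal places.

Sorted: 8, 13, 17, 18, 23, 25, 31, 34, 35, 40, 43, 45, 50, 53, 55, 58, 62, 64, 68, 70.
n = 20.
r = (40/100)·(20 + 1) = 8.4.
Rank 8 is 34 and rank 9 is 35.
Interpolate: 34 + 0.4·(35 − 34) = 34 + 0.4·1 = 34.4.

34.40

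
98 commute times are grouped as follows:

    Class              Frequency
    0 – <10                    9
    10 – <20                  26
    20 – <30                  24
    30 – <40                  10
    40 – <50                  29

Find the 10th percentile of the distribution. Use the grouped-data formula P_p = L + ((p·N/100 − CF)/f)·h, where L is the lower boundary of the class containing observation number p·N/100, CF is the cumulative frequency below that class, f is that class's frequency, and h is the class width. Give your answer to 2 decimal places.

10.31

N = 98; target position k = 10/100 · 98 = 9.8.
Cumulative frequencies: 9, 35, 59, 69, 98.
Observation 9.8 falls in the class 10 – <20.
L = 10, CF = 9, f = 26, h = 10.
P10 = 10 + ((9.8 − 9)/26)·10 = 10 + 0.307692 = 10.3077.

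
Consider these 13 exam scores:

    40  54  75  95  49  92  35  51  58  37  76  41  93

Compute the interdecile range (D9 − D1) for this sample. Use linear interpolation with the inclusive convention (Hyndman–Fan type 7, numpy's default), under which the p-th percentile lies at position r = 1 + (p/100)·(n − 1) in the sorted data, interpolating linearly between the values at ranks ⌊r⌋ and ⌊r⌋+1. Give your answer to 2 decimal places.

55.20

Sorted: 35, 37, 40, 41, 49, 51, 54, 58, 75, 76, 92, 93, 95.
n = 13.
P10: r = 2.2; ranks 2–3 are 37, 40; interpolating gives 37.6.
P90: r = 11.8; ranks 11–12 are 92, 93; interpolating gives 92.8.
Difference: 92.8 − 37.6 = 55.2.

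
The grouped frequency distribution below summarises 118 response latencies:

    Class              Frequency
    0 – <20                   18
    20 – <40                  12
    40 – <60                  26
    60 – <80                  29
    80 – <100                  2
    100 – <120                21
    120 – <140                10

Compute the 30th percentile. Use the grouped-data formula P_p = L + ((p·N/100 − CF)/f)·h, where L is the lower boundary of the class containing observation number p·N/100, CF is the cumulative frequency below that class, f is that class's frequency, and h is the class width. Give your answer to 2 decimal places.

N = 118; target position k = 30/100 · 118 = 35.4.
Cumulative frequencies: 18, 30, 56, 85, 87, 108, 118.
Observation 35.4 falls in the class 40 – <60.
L = 40, CF = 30, f = 26, h = 20.
P30 = 40 + ((35.4 − 30)/26)·20 = 40 + 4.15385 = 44.1538.

44.15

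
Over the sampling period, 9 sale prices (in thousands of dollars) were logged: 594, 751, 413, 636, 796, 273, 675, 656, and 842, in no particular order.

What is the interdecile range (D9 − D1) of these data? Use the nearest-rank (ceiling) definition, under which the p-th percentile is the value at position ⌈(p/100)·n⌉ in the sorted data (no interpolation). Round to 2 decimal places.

Sorted: 273, 413, 594, 636, 656, 675, 751, 796, 842.
n = 9.
P10: rank ⌈10/100·9⌉ = 1 → 273.
P90: rank ⌈90/100·9⌉ = 9 → 842.
Difference: 842 − 273 = 569.

569.00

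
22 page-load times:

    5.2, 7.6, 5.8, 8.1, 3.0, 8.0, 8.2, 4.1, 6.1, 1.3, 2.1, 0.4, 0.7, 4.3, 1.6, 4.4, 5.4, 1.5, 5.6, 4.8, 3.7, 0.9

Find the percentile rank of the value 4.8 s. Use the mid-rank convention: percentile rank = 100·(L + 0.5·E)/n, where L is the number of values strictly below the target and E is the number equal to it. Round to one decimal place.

Sorted: 0.4, 0.7, 0.9, 1.3, 1.5, 1.6, 2.1, 3.0, 3.7, 4.1, 4.3, 4.4, 4.8, 5.2, 5.4, 5.6, 5.8, 6.1, 7.6, 8.0, 8.1, 8.2.
Count below 4.8: L = 12; count equal: E = 1; n = 22.
Percentile rank = 100·(12 + 0.5·1)/22 = 100·12.5/22 = 56.82.

56.8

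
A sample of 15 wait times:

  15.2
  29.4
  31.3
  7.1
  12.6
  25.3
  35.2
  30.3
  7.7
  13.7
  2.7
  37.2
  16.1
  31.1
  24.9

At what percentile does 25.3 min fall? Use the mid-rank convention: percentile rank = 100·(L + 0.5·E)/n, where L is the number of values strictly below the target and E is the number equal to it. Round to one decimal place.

56.7

Sorted: 2.7, 7.1, 7.7, 12.6, 13.7, 15.2, 16.1, 24.9, 25.3, 29.4, 30.3, 31.1, 31.3, 35.2, 37.2.
Count below 25.3: L = 8; count equal: E = 1; n = 15.
Percentile rank = 100·(8 + 0.5·1)/15 = 100·8.5/15 = 56.67.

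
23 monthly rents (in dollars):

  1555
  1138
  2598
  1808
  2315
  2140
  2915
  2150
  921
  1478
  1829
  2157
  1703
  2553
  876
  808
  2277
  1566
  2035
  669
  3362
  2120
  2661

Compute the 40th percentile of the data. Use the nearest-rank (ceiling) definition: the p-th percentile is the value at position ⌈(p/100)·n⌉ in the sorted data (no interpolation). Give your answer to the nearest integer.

Sorted: 669, 808, 876, 921, 1138, 1478, 1555, 1566, 1703, 1808, 1829, 2035, 2120, 2140, 2150, 2157, 2277, 2315, 2553, 2598, 2661, 2915, 3362.
n = 23.
Position = ⌈40/100 · 23⌉ = ⌈9.2⌉ = 10.
The value at rank 10 is 1808.

1808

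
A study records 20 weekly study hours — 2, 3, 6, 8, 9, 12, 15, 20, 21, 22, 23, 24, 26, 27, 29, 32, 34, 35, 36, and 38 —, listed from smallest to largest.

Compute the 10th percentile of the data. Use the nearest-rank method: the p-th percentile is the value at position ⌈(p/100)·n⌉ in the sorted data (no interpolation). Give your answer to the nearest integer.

3

n = 20.
Position = ⌈10/100 · 20⌉ = ⌈2⌉ = 2.
The value at rank 2 is 3.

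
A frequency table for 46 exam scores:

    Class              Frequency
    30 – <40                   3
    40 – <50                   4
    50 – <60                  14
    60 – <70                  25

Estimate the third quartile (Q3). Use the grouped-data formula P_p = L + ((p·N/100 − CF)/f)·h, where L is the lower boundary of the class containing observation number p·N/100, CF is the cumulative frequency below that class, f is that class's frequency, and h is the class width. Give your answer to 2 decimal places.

65.40

N = 46; target position k = 75/100 · 46 = 34.5.
Cumulative frequencies: 3, 7, 21, 46.
Observation 34.5 falls in the class 60 – <70.
L = 60, CF = 21, f = 25, h = 10.
P75 = 60 + ((34.5 − 21)/25)·10 = 60 + 5.4 = 65.4.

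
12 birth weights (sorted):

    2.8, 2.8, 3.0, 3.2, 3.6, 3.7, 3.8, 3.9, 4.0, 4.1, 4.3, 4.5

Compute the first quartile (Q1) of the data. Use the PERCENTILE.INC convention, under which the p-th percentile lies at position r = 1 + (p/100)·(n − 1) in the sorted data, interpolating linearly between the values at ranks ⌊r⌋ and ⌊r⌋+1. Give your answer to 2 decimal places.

3.15

n = 12.
r = 1 + (25/100)·(12 − 1) = 1 + 2.75 = 3.75.
Rank 3 is 3.0 and rank 4 is 3.2.
Interpolate: 3.0 + 0.75·(3.2 − 3.0) = 3.0 + 0.75·0.2 = 3.15.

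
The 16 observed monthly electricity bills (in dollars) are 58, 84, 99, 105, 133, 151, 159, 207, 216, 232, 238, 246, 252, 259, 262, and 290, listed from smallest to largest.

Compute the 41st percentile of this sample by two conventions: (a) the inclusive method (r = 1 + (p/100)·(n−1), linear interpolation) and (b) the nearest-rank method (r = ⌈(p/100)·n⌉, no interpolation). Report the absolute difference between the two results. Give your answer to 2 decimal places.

7.20

n = 16.
(a) r = 7.15; between ranks 7 (159) and 8 (207): 166.2.
(b) the nearest-rank method: rank 7 → 159.
|166.2 − 159| = 7.2.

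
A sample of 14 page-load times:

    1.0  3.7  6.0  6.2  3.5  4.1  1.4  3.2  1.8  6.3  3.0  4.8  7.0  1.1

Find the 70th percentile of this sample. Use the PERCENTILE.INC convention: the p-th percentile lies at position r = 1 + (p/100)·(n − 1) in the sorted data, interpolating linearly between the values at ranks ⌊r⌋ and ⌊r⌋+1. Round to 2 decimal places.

Sorted: 1.0, 1.1, 1.4, 1.8, 3.0, 3.2, 3.5, 3.7, 4.1, 4.8, 6.0, 6.2, 6.3, 7.0.
n = 14.
r = 1 + (70/100)·(14 − 1) = 1 + 9.1 = 10.1.
Rank 10 is 4.8 and rank 11 is 6.0.
Interpolate: 4.8 + 0.1·(6.0 − 4.8) = 4.8 + 0.1·1.2 = 4.92.

4.92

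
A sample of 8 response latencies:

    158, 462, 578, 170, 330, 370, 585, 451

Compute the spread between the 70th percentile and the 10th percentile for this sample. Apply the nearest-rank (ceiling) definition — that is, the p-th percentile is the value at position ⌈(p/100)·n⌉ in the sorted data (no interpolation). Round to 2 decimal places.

Sorted: 158, 170, 330, 370, 451, 462, 578, 585.
n = 8.
P10: rank ⌈10/100·8⌉ = 1 → 158.
P70: rank ⌈70/100·8⌉ = 6 → 462.
Difference: 462 − 158 = 304.

304.00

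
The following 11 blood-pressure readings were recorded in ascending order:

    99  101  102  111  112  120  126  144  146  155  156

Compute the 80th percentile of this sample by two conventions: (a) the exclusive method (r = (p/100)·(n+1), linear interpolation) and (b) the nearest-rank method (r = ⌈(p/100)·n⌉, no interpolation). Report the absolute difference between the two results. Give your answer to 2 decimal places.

n = 11.
(a) r = 9.6; between ranks 9 (146) and 10 (155): 151.4.
(b) the nearest-rank method: rank 9 → 146.
|151.4 − 146| = 5.4.

5.40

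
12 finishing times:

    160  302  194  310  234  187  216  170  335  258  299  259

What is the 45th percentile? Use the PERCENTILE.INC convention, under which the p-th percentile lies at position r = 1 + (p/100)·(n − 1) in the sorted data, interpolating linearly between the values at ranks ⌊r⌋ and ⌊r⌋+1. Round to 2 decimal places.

233.10

Sorted: 160, 170, 187, 194, 216, 234, 258, 259, 299, 302, 310, 335.
n = 12.
r = 1 + (45/100)·(12 − 1) = 1 + 4.95 = 5.95.
Rank 5 is 216 and rank 6 is 234.
Interpolate: 216 + 0.95·(234 − 216) = 216 + 0.95·18 = 233.1.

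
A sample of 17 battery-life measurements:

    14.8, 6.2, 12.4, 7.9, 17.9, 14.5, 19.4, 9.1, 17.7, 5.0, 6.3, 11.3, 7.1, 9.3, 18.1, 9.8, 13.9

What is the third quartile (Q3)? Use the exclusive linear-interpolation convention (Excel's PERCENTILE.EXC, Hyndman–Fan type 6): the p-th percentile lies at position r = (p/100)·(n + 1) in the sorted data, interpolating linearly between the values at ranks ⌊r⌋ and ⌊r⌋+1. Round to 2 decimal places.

16.25

Sorted: 5.0, 6.2, 6.3, 7.1, 7.9, 9.1, 9.3, 9.8, 11.3, 12.4, 13.9, 14.5, 14.8, 17.7, 17.9, 18.1, 19.4.
n = 17.
r = (75/100)·(17 + 1) = 13.5.
Rank 13 is 14.8 and rank 14 is 17.7.
Interpolate: 14.8 + 0.5·(17.7 − 14.8) = 14.8 + 0.5·2.9 = 16.25.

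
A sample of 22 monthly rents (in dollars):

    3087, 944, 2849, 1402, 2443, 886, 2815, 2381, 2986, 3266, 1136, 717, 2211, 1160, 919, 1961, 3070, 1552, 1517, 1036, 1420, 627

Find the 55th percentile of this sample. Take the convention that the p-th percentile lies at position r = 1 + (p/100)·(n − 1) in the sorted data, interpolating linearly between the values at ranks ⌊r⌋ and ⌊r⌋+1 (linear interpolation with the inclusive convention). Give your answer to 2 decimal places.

1776.95

Sorted: 627, 717, 886, 919, 944, 1036, 1136, 1160, 1402, 1420, 1517, 1552, 1961, 2211, 2381, 2443, 2815, 2849, 2986, 3070, 3087, 3266.
n = 22.
r = 1 + (55/100)·(22 − 1) = 1 + 11.55 = 12.55.
Rank 12 is 1552 and rank 13 is 1961.
Interpolate: 1552 + 0.55·(1961 − 1552) = 1552 + 0.55·409 = 1776.95.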